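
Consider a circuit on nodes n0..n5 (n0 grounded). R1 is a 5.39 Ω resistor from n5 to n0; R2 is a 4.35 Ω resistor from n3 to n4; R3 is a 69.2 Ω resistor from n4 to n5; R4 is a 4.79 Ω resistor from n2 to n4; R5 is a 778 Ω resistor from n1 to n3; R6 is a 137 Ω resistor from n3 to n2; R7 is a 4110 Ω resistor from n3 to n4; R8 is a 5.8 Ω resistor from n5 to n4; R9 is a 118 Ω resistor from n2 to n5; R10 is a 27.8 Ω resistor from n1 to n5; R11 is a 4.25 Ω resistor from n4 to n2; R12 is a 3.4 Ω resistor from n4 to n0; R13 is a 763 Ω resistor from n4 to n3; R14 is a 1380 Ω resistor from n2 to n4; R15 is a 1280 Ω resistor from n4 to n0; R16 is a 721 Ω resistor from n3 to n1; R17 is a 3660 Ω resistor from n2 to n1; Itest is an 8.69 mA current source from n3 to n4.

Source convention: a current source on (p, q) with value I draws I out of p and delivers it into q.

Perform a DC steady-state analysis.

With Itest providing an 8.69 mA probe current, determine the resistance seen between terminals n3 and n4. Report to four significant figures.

Apply KCL at each of the 5 non-ground nodes and solve the resulting linear system.
Node n1: branches {R5, R10, R16, R17} → V_1 = -0.002641
Node n2: branches {R4, R6, R9, R11, R14, R17} → V_2 = -0.0004616
Node n3: branches {R2, R5, R6, R7, R13, R16, Itest} → V_3 = -0.03593
Node n4: branches {R2, R3, R4, R7, R8, R11, R12, R13, R14, R15, Itest} → V_4 = 0.0001165
Node n5: branches {R1, R3, R8, R9, R10} → V_5 = -0.0001851

R_eq = 4.148 Ω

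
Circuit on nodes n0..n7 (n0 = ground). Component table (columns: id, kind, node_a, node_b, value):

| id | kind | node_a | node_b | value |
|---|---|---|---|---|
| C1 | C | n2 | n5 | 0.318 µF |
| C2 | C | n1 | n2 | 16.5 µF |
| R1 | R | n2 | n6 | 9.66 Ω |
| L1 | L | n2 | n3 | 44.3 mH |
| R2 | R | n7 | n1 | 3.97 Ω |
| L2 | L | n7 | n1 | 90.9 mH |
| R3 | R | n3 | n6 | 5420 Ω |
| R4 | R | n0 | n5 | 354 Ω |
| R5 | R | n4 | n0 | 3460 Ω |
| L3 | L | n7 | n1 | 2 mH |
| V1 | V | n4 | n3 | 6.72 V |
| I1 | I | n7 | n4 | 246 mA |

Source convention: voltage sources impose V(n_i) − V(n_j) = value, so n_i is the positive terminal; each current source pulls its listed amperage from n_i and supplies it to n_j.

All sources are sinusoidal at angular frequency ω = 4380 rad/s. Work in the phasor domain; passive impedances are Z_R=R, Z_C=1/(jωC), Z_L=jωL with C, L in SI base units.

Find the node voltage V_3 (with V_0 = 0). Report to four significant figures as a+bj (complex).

MNA unknowns: 7 node voltages V₁..V_7 plus 1 source current (V1)
C1: Y=0.000+0.001393j on G[2,5]
C2: Y=0.000+0.07227j on G[1,2]
R1: Y=0.1035+0.000j on G[2,6]
L1: Y=0.000-0.005154j on G[2,3]
R2: Y=0.2519+0.000j on G[7,1]
L2: Y=0.000-0.002512j on G[7,1]
R3: Y=0.0001845+0.000j on G[3,6]
R4: Y=0.002825+0.000j on G[0,5]
R5: Y=0.0002890+0.000j on G[4,0]
L3: Y=0.000-0.1142j on G[7,1]
V1: row V4−V3=6.72, i_V1 at 4,3
I1: z[7]−=0.246, z[4]+=0.246
solve → V1=-9.177-0.6888j, V2=-9.177-4.093j, V3=-5.046+43.40j, V4=1.674+43.40j, V5=-0.1713-4.440j, V6=-9.169-4.008j, V7=-9.981-1.061j
aux → i_V1=0.2455-0.01254j

-5.046+43.40j V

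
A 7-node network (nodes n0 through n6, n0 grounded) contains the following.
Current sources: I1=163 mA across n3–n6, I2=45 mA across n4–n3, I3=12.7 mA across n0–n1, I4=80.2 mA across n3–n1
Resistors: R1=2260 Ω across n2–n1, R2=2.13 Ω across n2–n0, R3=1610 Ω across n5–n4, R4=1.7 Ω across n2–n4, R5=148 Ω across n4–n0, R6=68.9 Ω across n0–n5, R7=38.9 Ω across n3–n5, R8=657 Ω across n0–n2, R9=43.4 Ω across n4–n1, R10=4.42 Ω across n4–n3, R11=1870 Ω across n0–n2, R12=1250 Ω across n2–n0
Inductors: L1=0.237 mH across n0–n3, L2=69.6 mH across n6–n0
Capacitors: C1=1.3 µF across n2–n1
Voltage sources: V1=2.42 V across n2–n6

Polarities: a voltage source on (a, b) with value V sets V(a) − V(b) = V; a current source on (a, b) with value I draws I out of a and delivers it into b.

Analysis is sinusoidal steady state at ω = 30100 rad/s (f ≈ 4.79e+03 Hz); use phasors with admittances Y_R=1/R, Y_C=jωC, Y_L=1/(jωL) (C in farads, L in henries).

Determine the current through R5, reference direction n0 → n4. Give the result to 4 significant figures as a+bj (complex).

Apply KCL at each of the 6 non-ground nodes and solve the resulting linear system.
Node n1: branches {R1, I3, C1, I4, R9} → V_1 = 1.129-1.828j
Node n2: branches {R1, R2, R4, C1, R8, R11, R12, V1} → V_2 = 0.2112-0.1350j
Node n3: branches {I1, I2, L1, R7, I4, R10} → V_3 = -0.5007-0.5875j
Node n4: branches {I2, R3, R4, R5, R9, R10} → V_4 = -0.009735-0.3014j
Node n5: branches {R3, R6, R7} → V_5 = -0.3153-0.3744j
Node n6: branches {I1, L2, V1} → V_6 = -2.209-0.1350j
Source currents: i(V1)=-0.1631+0.001054j

6.578e-05+0.002037j A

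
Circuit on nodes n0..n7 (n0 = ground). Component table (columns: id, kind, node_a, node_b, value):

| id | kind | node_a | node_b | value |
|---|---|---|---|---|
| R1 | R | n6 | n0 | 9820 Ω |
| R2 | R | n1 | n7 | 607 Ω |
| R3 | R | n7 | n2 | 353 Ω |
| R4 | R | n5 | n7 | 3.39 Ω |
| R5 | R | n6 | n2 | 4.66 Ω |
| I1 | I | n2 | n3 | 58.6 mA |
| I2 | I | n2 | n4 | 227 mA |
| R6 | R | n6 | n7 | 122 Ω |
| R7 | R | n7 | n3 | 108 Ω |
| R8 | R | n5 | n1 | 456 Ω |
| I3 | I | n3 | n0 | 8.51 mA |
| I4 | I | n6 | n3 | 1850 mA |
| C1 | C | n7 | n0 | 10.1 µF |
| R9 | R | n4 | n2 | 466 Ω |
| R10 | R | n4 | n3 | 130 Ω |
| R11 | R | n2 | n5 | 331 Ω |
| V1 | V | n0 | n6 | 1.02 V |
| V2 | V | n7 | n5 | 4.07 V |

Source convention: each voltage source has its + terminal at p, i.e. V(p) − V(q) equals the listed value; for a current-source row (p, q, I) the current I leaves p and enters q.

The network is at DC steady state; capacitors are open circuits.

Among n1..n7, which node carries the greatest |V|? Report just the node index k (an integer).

3

Element admittances at DC:
  Y(R1) = 0.0001018 S between n6,n0
  Y(R2) = 0.001647 S between n1,n7
  Y(R3) = 0.002833 S between n7,n2
  Y(R4) = 0.2950 S between n5,n7
  Y(R5) = 0.2146 S between n6,n2
  I1: injects 0.0586 A into n3 (from n2)
  I2: injects 0.227 A into n4 (from n2)
  Y(R6) = 0.008197 S between n6,n7
  Y(R7) = 0.009259 S between n7,n3
  Y(R8) = 0.002193 S between n5,n1
  I3: injects 0.00851 A into n0 (from n3)
  I4: injects 1.85 A into n3 (from n6)
  Y(C1) = 0.000 S between n7,n0
  Y(R9) = 0.002146 S between n4,n2
  Y(R10) = 0.007692 S between n4,n3
  Y(R11) = 0.003021 S between n2,n5
  V1: constraint V(n0)−V(n6) = 1.02
  V2: constraint V(n7)−V(n5) = 4.07
Assemble and solve the 9×9 MNA system:
  V(n1)=113.1  V(n2)=3.114  V(n3)=288.1  V(n4)=249.0  V(n5)=111.3  V(n6)=-1.020  V(n7)=115.4
  i(V1)=0.008406  i(V2)=-0.8775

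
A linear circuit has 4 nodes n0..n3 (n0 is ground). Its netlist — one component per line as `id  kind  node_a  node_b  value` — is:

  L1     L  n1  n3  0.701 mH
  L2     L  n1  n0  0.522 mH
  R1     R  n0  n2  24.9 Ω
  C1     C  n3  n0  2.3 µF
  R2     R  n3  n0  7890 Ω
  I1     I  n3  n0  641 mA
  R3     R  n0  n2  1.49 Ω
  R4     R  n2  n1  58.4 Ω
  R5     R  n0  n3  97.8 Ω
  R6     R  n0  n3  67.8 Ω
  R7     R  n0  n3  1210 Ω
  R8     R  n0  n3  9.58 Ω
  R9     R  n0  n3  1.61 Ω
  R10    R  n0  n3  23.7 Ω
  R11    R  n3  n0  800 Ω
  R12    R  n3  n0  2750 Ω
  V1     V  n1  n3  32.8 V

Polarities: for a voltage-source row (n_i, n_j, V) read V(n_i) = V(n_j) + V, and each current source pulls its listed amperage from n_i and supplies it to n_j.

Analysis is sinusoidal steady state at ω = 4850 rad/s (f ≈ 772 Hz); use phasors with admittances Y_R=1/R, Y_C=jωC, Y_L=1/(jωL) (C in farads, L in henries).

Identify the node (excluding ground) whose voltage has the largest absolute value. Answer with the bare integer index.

1

Apply KCL at each of the 3 non-ground nodes and solve the resulting linear system.
Node n1: branches {L1, L2, R4, V1} → V_1 = 25.44+12.48j
Node n2: branches {R1, R3, R4} → V_2 = 0.5980+0.2933j
Node n3: branches {L1, C1, R2, I1, R5, R6, R7, R8, R9, R10, R11, R12, V1} → V_3 = -7.363+12.48j
Source currents: i(V1)=-5.353+19.49j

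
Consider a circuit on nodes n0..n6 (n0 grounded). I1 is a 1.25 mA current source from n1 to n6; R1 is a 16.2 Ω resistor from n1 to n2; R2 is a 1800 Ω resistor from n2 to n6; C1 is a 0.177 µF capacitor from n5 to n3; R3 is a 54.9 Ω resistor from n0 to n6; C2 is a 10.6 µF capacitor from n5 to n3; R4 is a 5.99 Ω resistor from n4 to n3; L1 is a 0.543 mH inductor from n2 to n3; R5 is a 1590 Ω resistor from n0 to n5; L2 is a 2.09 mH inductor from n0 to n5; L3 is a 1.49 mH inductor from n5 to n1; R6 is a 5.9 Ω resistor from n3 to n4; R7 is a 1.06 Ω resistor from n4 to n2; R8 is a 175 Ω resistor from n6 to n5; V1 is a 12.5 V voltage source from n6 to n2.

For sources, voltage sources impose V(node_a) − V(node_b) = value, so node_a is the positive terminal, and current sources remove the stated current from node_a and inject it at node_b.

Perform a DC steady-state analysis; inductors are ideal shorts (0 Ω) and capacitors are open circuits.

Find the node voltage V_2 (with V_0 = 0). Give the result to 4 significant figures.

Apply KCL at each of the 6 non-ground nodes and solve the resulting linear system.
Node n1: branches {I1, R1, L3} → V_1 = 0.000
Node n2: branches {R1, R2, L1, R7, V1} → V_2 = -3.477
Node n3: branches {C1, C2, R4, L1, R6} → V_3 = -3.477
Node n4: branches {R4, R6, R7} → V_4 = -3.477
Node n5: branches {C1, C2, R5, L2, L3, R8} → V_5 = 0.000
Node n6: branches {I1, R2, R3, R8, V1} → V_6 = 9.023
Source currents: i(L1)=0.000, i(L2)=0.1643, i(L3)=0.2159, i(V1)=-0.2216

-3.477 V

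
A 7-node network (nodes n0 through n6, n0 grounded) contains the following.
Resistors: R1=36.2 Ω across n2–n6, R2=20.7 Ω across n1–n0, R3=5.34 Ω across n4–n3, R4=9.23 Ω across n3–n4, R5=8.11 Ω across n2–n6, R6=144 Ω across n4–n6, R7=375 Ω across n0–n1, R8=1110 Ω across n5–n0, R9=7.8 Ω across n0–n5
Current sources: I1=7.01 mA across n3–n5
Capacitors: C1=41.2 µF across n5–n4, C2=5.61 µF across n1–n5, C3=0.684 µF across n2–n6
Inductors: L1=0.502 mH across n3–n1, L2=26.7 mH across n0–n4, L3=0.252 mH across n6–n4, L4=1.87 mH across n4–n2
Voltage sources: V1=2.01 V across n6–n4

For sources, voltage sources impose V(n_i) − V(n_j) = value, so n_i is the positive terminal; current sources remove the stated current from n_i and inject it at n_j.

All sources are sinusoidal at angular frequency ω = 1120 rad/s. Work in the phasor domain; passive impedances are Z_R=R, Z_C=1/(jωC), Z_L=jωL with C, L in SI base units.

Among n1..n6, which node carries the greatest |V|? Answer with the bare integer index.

Apply KCL at each of the 6 non-ground nodes and solve the resulting linear system.
Node n1: branches {R2, C2, L1, R7} → V_1 = -0.08033+0.04727j
Node n2: branches {R1, C3, R5, L4} → V_2 = 0.1069+0.6301j
Node n3: branches {I1, R3, L1, R4} → V_3 = -0.08134+0.04467j
Node n4: branches {C1, R3, R4, L2, R6, L3, L4, V1} → V_4 = -0.07328+0.05072j
Node n5: branches {I1, C1, C2, R8, R9} → V_5 = 0.01858-0.03765j
Node n6: branches {R1, C3, R5, R6, L3, V1} → V_6 = 1.937+0.05072j
Source currents: i(V1)=-0.2906+7.208j

6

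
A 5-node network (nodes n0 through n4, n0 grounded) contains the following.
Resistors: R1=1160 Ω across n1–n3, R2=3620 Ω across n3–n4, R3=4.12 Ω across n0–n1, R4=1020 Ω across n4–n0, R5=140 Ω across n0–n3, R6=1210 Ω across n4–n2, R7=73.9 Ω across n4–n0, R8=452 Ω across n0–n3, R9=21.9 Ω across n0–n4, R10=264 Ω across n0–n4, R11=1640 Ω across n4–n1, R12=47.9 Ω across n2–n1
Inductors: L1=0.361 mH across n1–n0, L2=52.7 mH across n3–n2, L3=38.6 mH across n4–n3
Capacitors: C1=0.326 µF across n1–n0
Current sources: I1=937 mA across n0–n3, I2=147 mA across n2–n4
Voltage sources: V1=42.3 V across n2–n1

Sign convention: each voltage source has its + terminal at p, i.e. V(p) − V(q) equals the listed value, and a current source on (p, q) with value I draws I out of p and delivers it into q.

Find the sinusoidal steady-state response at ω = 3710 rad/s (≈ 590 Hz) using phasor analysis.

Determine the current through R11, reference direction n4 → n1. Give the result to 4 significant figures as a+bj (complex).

0.004157-0.002716j A

MNA unknowns: 4 node voltages V₁..V_4 plus 1 source current (V1)
R1: Y=0.0008621+0.000j on G[1,3]
R2: Y=0.0002762+0.000j on G[3,4]
L1: Y=0.000-0.7467j on G[1,0]
R3: Y=0.2427+0.000j on G[0,1]
R4: Y=0.0009804+0.000j on G[4,0]
L2: Y=0.000-0.005115j on G[3,2]
R5: Y=0.007143+0.000j on G[0,3]
R6: Y=0.0008264+0.000j on G[4,2]
R7: Y=0.01353+0.000j on G[4,0]
R8: Y=0.002212+0.000j on G[0,3]
R9: Y=0.04566+0.000j on G[0,4]
C1: Y=0.000+0.001209j on G[1,0]
R10: Y=0.003788+0.000j on G[0,4]
R11: Y=0.0006098+0.000j on G[4,1]
I1: z[0]−=0.937, z[3]+=0.937
L3: Y=0.000-0.006983j on G[4,3]
R12: Y=0.02088+0.000j on G[2,1]
I2: z[2]−=0.147, z[4]+=0.147
V1: row V2−V1=42.3, i_V1 at 2,1
solve → V1=0.03341+0.03474j, V2=42.33+0.03474j, V3=49.69+31.98j, V4=6.850-4.419j
aux → i_V1=-0.8960-0.04129j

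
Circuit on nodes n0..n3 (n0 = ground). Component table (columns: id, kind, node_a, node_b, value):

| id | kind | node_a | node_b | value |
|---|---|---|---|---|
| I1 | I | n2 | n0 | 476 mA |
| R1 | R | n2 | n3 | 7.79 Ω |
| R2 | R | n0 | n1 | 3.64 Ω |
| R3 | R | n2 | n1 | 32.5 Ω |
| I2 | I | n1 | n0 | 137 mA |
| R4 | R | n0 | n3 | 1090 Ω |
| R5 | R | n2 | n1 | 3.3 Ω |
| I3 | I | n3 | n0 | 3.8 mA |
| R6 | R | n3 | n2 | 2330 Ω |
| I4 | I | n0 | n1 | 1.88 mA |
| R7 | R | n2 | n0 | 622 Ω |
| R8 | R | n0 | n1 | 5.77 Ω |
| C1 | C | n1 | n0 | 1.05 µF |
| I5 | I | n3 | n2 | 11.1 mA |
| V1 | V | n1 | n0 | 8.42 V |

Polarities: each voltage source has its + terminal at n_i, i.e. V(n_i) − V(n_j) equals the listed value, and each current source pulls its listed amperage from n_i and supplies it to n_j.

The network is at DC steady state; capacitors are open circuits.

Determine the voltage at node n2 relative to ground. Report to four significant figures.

MNA unknowns: 3 node voltages V₁..V_3 plus 1 source current (V1)
I1: z[2]−=0.476, z[0]+=0.476
R1: Y=0.1284 on G[2,3]
R2: Y=0.2747 on G[0,1]
R3: Y=0.03077 on G[2,1]
I2: z[1]−=0.137, z[0]+=0.137
R4: Y=0.0009174 on G[0,3]
R5: Y=0.3030 on G[2,1]
I3: z[3]−=0.0038, z[0]+=0.0038
R6: Y=0.0004292 on G[3,2]
I4: z[0]−=0.00188, z[1]+=0.00188
R7: Y=0.001608 on G[2,0]
R8: Y=0.1733 on G[0,1]
C1: Y=0.000 on G[1,0]
I5: z[3]−=0.0111, z[2]+=0.0111
V1: row V1−V0=8.42, i_V1 at 1,0
solve → V1=8.420, V2=6.931, V3=6.767
aux → i_V1=-4.405

6.931 V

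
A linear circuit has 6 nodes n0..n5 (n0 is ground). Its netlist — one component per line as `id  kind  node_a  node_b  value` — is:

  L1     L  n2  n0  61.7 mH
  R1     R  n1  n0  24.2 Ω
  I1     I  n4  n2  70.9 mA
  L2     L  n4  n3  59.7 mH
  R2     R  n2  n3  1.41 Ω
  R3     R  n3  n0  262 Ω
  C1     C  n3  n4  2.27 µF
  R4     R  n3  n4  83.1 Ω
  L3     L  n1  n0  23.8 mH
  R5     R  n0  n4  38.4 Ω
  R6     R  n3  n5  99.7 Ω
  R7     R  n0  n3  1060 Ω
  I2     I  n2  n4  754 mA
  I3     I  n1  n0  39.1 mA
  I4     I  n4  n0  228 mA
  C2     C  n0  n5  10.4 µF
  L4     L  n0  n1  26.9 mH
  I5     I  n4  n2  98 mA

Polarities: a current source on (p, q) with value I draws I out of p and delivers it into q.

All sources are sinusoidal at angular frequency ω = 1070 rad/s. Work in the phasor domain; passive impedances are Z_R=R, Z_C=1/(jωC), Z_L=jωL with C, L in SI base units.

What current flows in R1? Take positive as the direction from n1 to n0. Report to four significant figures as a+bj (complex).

-0.009292-0.01664j A

Element admittances at ω=1070 rad/s:
  Y(L1) = 0.000-0.01515j S between n2,n0
  Y(R1) = 0.04132+0.000j S between n1,n0
  I1: injects 0.0709 A into n2 (from n4)
  Y(L2) = 0.000-0.01565j S between n4,n3
  Y(R2) = 0.7092+0.000j S between n2,n3
  Y(R3) = 0.003817+0.000j S between n3,n0
  Y(C1) = 0.000+0.002429j S between n3,n4
  Y(R4) = 0.01203+0.000j S between n3,n4
  Y(L3) = 0.000-0.03927j S between n1,n0
  Y(R5) = 0.02604+0.000j S between n0,n4
  Y(R6) = 0.01003+0.000j S between n3,n5
  Y(R7) = 0.0009434+0.000j S between n0,n3
  I2: injects 0.754 A into n4 (from n2)
  I3: injects 0.0391 A into n0 (from n1)
  I4: injects 0.228 A into n0 (from n4)
  Y(C2) = 0.000+0.01113j S between n0,n5
  Y(L4) = 0.000-0.03474j S between n0,n1
  I5: injects 0.098 A into n2 (from n4)
Assemble and solve the 5×5 MNA system:
  V(n1)=-0.2249-0.4028j  V(n2)=-12.17-13.29j  V(n3)=-11.63-13.03j  V(n4)=1.075+0.2969j  V(n5)=-11.69-0.05440j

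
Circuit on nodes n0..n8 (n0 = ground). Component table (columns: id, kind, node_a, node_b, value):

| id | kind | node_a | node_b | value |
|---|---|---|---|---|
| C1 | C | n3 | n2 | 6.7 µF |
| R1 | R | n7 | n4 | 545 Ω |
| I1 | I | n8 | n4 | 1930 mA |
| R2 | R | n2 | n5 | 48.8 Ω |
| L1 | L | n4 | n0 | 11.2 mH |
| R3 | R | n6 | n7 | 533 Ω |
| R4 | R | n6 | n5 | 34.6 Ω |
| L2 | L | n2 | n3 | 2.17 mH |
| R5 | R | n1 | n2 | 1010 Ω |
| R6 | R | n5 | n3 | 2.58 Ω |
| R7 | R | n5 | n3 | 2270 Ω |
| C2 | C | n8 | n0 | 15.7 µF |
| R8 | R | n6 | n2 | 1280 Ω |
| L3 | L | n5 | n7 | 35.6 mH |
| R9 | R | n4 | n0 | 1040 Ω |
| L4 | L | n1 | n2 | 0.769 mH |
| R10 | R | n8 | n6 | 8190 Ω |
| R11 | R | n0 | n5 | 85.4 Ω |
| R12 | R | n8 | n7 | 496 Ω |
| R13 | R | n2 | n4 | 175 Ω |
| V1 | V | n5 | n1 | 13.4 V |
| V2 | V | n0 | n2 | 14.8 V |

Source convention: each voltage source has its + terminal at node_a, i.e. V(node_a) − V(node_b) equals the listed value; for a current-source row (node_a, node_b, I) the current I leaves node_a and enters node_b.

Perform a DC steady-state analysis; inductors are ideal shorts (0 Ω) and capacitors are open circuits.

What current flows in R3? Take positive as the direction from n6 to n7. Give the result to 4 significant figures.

Element admittances at DC:
  Y(C1) = 0.000 S between n3,n2
  Y(R1) = 0.001835 S between n7,n4
  I1: injects 1.93 A into n4 (from n8)
  Y(R2) = 0.02049 S between n2,n5
  L1: short n4↔n0 (DC inductor)
  Y(R3) = 0.001876 S between n6,n7
  Y(R4) = 0.02890 S between n6,n5
  L2: short n2↔n3 (DC inductor)
  Y(R5) = 0.0009901 S between n1,n2
  Y(R6) = 0.3876 S between n5,n3
  Y(R7) = 0.0004405 S between n5,n3
  Y(C2) = 0.000 S between n8,n0
  Y(R8) = 0.0007813 S between n6,n2
  L3: short n5↔n7 (DC inductor)
  Y(R9) = 0.0009615 S between n4,n0
  L4: short n1↔n2 (DC inductor)
  Y(R10) = 0.0001221 S between n8,n6
  Y(R11) = 0.01171 S between n0,n5
  Y(R12) = 0.002016 S between n8,n7
  Y(R13) = 0.005714 S between n2,n4
  V1: constraint V(n5)−V(n1) = 13.4
  V2: constraint V(n0)−V(n2) = 14.8
Assemble and solve the 14×14 MNA system:
  V(n1)=-14.80  V(n2)=-14.80  V(n3)=-14.80  V(n4)=0.000  V(n5)=-1.400  V(n6)=-5.210  V(n7)=-1.400  V(n8)=-904.2
  i(L1)=1.843  i(L2)=-5.200  i(L3)=1.825  i(L4)=-7.393  i(V1)=-7.393  i(V2)=1.826

-0.007148 A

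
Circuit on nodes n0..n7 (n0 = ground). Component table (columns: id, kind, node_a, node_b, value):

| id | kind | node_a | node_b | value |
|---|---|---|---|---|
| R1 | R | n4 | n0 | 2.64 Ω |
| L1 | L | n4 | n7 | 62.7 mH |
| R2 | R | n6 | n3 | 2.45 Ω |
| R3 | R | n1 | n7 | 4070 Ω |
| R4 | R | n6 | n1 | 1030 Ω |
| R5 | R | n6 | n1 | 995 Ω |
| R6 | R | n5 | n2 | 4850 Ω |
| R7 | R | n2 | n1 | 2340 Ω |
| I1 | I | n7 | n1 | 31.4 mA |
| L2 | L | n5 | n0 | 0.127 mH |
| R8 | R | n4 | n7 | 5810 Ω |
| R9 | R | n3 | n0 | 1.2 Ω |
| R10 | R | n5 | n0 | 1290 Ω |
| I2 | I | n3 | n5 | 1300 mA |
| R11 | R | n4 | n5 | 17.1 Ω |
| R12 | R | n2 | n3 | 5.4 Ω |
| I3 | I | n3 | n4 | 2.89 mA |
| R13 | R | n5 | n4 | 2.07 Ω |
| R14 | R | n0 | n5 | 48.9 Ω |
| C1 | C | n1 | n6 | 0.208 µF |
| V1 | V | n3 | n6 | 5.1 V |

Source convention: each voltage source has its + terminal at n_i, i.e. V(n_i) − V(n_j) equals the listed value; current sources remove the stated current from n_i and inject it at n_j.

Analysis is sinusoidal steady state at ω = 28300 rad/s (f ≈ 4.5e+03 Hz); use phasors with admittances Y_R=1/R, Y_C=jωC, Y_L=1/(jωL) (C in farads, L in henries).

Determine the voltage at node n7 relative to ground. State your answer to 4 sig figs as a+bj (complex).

Element admittances at ω=28300 rad/s:
  Y(R1) = 0.3788+0.000j S between n4,n0
  Y(L1) = 0.000-0.0005636j S between n4,n7
  Y(R2) = 0.4082+0.000j S between n6,n3
  Y(R3) = 0.0002457+0.000j S between n1,n7
  Y(R4) = 0.0009709+0.000j S between n6,n1
  Y(R5) = 0.001005+0.000j S between n6,n1
  Y(R6) = 0.0002062+0.000j S between n5,n2
  Y(R7) = 0.0004274+0.000j S between n2,n1
  I1: injects 0.0314 A into n1 (from n7)
  Y(L2) = 0.000-0.2782j S between n5,n0
  Y(R8) = 0.0001721+0.000j S between n4,n7
  Y(R9) = 0.8333+0.000j S between n3,n0
  Y(R10) = 0.0007752+0.000j S between n5,n0
  I2: injects 1.3 A into n5 (from n3)
  Y(R11) = 0.05848+0.000j S between n4,n5
  Y(R12) = 0.1852+0.000j S between n2,n3
  I3: injects 0.00289 A into n4 (from n3)
  Y(R13) = 0.4831+0.000j S between n5,n4
  Y(R14) = 0.02045+0.000j S between n0,n5
  Y(C1) = 0.000+0.005886j S between n1,n6
  V1: constraint V(n3)−V(n6) = 5.1
Assemble and solve the 8×8 MNA system:
  V(n1)=-6.097-4.701j  V(n2)=-1.537-0.01698j  V(n3)=-1.530-0.009105j  V(n4)=1.317+1.549j  V(n5)=2.281+2.618j  V(n6)=-6.630-0.009105j  V(n7)=-25.13-37.79j
  i(V1)=-2.110+0.006129j

-25.13-37.79j V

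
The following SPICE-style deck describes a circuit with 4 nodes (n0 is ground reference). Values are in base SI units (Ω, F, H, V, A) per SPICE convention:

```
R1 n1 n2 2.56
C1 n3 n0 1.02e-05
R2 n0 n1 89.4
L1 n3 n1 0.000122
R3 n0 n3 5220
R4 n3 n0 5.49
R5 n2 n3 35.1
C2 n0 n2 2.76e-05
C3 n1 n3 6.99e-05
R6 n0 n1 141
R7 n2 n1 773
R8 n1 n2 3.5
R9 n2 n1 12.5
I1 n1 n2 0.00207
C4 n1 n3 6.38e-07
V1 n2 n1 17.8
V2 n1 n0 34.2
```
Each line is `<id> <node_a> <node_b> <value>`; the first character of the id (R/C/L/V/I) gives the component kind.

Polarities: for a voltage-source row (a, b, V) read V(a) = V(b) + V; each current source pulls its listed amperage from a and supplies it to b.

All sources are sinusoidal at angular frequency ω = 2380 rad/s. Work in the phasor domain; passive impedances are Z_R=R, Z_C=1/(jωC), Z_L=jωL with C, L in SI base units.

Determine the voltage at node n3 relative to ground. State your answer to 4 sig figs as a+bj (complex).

34.34-1.771j V

MNA unknowns: 3 node voltages V₁..V_3 plus 2 source currents (V1, V2)
R1: Y=0.3906+0.000j on G[1,2]
C1: Y=0.000+0.02428j on G[3,0]
R2: Y=0.01119+0.000j on G[0,1]
L1: Y=0.000-3.444j on G[3,1]
R3: Y=0.0001916+0.000j on G[0,3]
R4: Y=0.1821+0.000j on G[3,0]
R5: Y=0.02849+0.000j on G[2,3]
C2: Y=0.000+0.06569j on G[0,2]
C3: Y=0.000+0.1664j on G[1,3]
R6: Y=0.007092+0.000j on G[0,1]
R7: Y=0.001294+0.000j on G[2,1]
R8: Y=0.2857+0.000j on G[1,2]
R9: Y=0.08000+0.000j on G[2,1]
I1: z[1]−=0.00207, z[2]+=0.00207
C4: Y=0.000+0.001518j on G[1,3]
V1: row V2−V1=17.8, i_V1 at 2,1
V2: row V1−V0=34.2, i_V2 at 1,0
solve → V1=34.20+0.000j, V2=52.00+0.000j, V3=34.34-1.771j
aux → i_V1=-13.99-3.466j, i_V2=-6.930-3.927j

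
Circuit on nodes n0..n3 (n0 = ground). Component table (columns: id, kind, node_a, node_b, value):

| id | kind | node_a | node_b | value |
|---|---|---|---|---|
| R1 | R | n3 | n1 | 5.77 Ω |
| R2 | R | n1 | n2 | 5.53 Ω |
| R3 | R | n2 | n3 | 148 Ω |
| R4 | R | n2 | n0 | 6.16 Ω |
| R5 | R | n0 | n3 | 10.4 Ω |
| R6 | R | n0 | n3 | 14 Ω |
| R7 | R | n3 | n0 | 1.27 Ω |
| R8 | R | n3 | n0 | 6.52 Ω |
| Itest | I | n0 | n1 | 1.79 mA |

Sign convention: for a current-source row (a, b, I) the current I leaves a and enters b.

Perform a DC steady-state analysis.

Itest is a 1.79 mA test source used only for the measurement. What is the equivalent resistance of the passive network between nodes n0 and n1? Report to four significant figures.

Apply KCL at each of the 3 non-ground nodes and solve the resulting linear system.
Node n1: branches {R1, R2, Itest} → V_1 = 0.007571
Node n2: branches {R2, R3, R4} → V_2 = 0.003933
Node n3: branches {R1, R3, R5, R6, R7, R8} → V_3 = 0.001039

R_eq = 4.230 Ω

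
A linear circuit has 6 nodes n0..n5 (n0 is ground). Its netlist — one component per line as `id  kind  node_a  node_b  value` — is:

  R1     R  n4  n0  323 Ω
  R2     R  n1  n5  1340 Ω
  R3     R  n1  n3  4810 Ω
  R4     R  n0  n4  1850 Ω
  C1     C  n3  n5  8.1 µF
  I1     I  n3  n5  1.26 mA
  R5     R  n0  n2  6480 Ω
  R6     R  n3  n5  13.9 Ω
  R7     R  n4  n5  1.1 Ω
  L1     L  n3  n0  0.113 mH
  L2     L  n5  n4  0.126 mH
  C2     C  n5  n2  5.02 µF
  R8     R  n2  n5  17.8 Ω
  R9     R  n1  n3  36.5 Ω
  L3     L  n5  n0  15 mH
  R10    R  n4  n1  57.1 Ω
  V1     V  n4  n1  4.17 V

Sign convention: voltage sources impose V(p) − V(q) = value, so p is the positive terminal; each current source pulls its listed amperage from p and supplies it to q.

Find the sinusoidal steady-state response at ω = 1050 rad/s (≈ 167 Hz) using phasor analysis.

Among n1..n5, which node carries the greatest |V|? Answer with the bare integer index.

1

MNA unknowns: 5 node voltages V₁..V_5 plus 1 source current (V1)
R1: Y=0.003096+0.000j on G[4,0]
R2: Y=0.0007463+0.000j on G[1,5]
R3: Y=0.0002079+0.000j on G[1,3]
R4: Y=0.0005405+0.000j on G[0,4]
C1: Y=0.000+0.008505j on G[3,5]
I1: z[3]−=0.00126, z[5]+=0.00126
R5: Y=0.0001543+0.000j on G[0,2]
R6: Y=0.07194+0.000j on G[3,5]
R7: Y=0.9091+0.000j on G[4,5]
L1: Y=0.000-8.428j on G[3,0]
L2: Y=0.000-7.559j on G[5,4]
C2: Y=0.000+0.005271j on G[5,2]
R8: Y=0.05618+0.000j on G[2,5]
R9: Y=0.02740+0.000j on G[1,3]
L3: Y=0.000-0.06349j on G[5,0]
R10: Y=0.01751+0.000j on G[4,1]
V1: row V4−V1=4.17, i_V1 at 4,1
solve → V1=-3.291+0.4697j, V2=0.8730+0.4571j, V3=-0.006385-0.003847j, V4=0.8789+0.4697j, V5=0.8755+0.4581j
aux → i_V1=-0.1668+0.01308j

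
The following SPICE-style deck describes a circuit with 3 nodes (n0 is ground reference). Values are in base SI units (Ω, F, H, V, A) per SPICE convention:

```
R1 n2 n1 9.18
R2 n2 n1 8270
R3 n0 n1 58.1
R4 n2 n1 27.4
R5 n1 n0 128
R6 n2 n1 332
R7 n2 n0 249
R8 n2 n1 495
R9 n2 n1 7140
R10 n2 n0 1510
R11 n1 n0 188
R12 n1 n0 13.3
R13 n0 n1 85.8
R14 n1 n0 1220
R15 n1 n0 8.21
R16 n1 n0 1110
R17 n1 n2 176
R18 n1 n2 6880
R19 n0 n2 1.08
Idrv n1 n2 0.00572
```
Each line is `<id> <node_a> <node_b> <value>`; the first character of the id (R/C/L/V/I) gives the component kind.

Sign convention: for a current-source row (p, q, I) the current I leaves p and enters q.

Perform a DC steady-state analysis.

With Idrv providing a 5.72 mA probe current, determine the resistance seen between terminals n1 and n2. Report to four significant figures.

R_eq = 2.875 Ω

MNA unknowns: 2 node voltages V₁..V_2
R1: Y=0.1089 on G[2,1]
R2: Y=0.0001209 on G[2,1]
R3: Y=0.01721 on G[0,1]
R4: Y=0.03650 on G[2,1]
R5: Y=0.007812 on G[1,0]
R6: Y=0.003012 on G[2,1]
R7: Y=0.004016 on G[2,0]
R8: Y=0.002020 on G[2,1]
R9: Y=0.0001401 on G[2,1]
R10: Y=0.0006623 on G[2,0]
R11: Y=0.005319 on G[1,0]
R12: Y=0.07519 on G[1,0]
R13: Y=0.01166 on G[0,1]
R14: Y=0.0008197 on G[1,0]
R15: Y=0.1218 on G[1,0]
R16: Y=0.0009009 on G[1,0]
R17: Y=0.005682 on G[1,2]
R18: Y=0.0001453 on G[1,2]
R19: Y=0.9259 on G[0,2]
Idrv: z[1]−=0.00572, z[2]+=0.00572
solve → V1=-0.01307, V2=0.003380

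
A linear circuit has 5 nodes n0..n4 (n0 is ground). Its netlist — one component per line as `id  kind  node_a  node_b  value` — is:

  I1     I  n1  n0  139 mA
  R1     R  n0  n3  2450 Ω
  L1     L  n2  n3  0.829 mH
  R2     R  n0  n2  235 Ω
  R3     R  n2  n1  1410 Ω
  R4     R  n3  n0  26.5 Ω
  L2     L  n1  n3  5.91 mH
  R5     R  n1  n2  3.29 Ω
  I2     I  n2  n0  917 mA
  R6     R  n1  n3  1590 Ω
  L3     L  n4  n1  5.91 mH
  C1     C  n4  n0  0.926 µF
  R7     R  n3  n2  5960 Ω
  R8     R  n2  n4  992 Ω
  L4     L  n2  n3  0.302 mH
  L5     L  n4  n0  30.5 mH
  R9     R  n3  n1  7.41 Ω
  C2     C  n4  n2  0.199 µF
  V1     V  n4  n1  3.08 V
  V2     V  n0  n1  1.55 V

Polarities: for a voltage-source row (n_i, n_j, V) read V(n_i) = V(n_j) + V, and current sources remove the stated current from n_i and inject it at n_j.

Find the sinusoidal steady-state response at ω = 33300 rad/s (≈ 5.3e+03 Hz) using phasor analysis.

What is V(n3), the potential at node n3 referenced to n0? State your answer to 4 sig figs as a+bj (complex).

-2.440+1.047j V

Element admittances at ω=33300 rad/s:
  I1: injects 0.139 A into n0 (from n1)
  Y(R1) = 0.0004082+0.000j S between n0,n3
  Y(L1) = 0.000-0.03622j S between n2,n3
  Y(R2) = 0.004255+0.000j S between n0,n2
  Y(R3) = 0.0007092+0.000j S between n2,n1
  Y(R4) = 0.03774+0.000j S between n3,n0
  Y(L2) = 0.000-0.005081j S between n1,n3
  Y(R5) = 0.3040+0.000j S between n1,n2
  I2: injects 0.917 A into n0 (from n2)
  Y(R6) = 0.0006289+0.000j S between n1,n3
  Y(L3) = 0.000-0.005081j S between n4,n1
  Y(C1) = 0.000+0.03084j S between n4,n0
  Y(R7) = 0.0001678+0.000j S between n3,n2
  Y(R8) = 0.001008+0.000j S between n2,n4
  Y(L4) = 0.000-0.09944j S between n2,n3
  Y(L5) = 0.000-0.0009846j S between n4,n0
  Y(R9) = 0.1350+0.000j S between n3,n1
  Y(C2) = 0.000+0.006627j S between n4,n2
  V1: constraint V(n4)−V(n1) = 3.08
  V2: constraint V(n0)−V(n1) = 1.55
Assemble and solve the 6×6 MNA system:
  V(n1)=-1.550+0.000j  V(n2)=-3.816-0.4872j  V(n3)=-2.440+1.047j  V(n4)=1.530+0.000j
  i(V1)=-0.002160-0.06594j  i(V2)=0.9467+0.08354j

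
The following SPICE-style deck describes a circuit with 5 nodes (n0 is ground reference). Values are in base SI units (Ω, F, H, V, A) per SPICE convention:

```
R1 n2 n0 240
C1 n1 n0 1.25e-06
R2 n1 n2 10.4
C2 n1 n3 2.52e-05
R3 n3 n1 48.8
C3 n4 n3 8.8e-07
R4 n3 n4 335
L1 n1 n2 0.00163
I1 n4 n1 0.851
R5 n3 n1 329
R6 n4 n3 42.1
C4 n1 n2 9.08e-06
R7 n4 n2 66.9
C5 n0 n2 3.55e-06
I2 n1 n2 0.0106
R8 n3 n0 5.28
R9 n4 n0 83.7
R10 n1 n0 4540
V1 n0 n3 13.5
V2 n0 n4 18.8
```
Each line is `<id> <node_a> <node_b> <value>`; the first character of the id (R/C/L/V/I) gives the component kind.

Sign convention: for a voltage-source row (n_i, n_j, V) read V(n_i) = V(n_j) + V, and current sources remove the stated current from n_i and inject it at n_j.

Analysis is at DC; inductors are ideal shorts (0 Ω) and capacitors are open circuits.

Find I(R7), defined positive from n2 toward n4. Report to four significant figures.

MNA unknowns: 4 node voltages V₁..V_4 plus 3 source currents (L1, V1, V2)
R1: Y=0.004167 on G[2,0]
C1: Y=0.000 on G[1,0]
R2: Y=0.09615 on G[1,2]
C2: Y=0.000 on G[1,3]
R3: Y=0.02049 on G[3,1]
C3: Y=0.000 on G[4,3]
R4: Y=0.002985 on G[3,4]
L1: row V1−V2=0, i_L1 at 1,2
I1: z[4]−=0.851, z[1]+=0.851
R5: Y=0.003040 on G[3,1]
R6: Y=0.02375 on G[4,3]
C4: Y=0.000 on G[1,2]
R7: Y=0.01495 on G[4,2]
C5: Y=0.000 on G[0,2]
I2: z[1]−=0.0106, z[2]+=0.0106
R8: Y=0.1894 on G[3,0]
R9: Y=0.01195 on G[4,0]
R10: Y=0.0002203 on G[1,0]
V1: row V0−V3=13.5, i_V1 at 0,3
V2: row V0−V4=18.8, i_V2 at 0,4
solve → V1=5.886, V2=5.886, V3=-13.50, V4=-18.80
aux → i_L1=0.3829, i_V1=-2.871, i_V2=0.1157

0.3690 A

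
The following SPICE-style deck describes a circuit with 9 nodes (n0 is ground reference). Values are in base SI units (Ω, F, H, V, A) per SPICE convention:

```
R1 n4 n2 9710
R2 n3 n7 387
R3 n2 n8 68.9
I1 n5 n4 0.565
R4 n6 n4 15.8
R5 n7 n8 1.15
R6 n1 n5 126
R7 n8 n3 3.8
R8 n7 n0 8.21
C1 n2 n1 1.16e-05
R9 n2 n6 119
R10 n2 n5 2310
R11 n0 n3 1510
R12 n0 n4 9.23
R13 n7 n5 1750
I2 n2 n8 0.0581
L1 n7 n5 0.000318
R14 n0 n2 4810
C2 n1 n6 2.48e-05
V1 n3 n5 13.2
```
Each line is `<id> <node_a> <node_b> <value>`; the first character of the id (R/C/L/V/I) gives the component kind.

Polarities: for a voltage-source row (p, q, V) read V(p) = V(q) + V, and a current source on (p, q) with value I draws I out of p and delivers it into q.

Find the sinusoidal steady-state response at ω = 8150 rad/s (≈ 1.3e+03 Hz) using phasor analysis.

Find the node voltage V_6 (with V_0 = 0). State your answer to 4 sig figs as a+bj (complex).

Apply KCL at each of the 8 non-ground nodes and solve the resulting linear system.
Node n1: branches {R6, C1, C2} → V_1 = 1.064-0.7506j
Node n2: branches {R1, R3, C1, R9, R10, I2, R14} → V_2 = 0.7295+0.1175j
Node n3: branches {R2, R7, R11, V1} → V_3 = 6.250-5.863j
Node n4: branches {R1, I1, R4, R12} → V_4 = 3.814-0.5422j
Node n5: branches {I1, R6, R10, R13, L1, V1} → V_5 = -6.950-5.863j
Node n6: branches {R4, R9, C2} → V_6 = 1.421-1.471j
Node n7: branches {R2, R5, R8, R13, L1} → V_7 = -3.428+0.5139j
Node n8: branches {R3, R5, R7, I2} → V_8 = -1.105-0.9539j
Source currents: i(V1)=-1.965+1.312j

1.421-1.471j V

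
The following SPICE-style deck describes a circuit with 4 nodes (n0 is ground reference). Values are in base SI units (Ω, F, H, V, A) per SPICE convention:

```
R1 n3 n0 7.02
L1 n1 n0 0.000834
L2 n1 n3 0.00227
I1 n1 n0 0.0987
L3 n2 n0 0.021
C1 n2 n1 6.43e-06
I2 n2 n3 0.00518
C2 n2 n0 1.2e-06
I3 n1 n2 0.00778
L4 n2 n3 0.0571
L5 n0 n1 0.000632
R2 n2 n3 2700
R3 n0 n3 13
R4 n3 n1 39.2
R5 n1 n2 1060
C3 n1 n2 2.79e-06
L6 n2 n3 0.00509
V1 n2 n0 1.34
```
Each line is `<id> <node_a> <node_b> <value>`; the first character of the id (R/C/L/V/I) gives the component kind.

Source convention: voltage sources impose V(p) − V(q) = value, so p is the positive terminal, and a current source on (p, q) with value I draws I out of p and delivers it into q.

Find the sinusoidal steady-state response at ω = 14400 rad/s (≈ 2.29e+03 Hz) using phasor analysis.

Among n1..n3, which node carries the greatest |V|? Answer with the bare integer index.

Apply KCL at each of the 3 non-ground nodes and solve the resulting linear system.
Node n1: branches {L1, L2, I1, C1, I3, L5, R4, R5, C3} → V_1 = -2.242-0.5589j
Node n2: branches {L3, C1, I2, C2, I3, L4, R2, R5, C3, L6, V1} → V_2 = 1.340+0.000j
Node n3: branches {R1, L2, I2, L4, R2, R3, R4, L6} → V_3 = -0.2956+0.08551j
Source currents: i(V1)=0.07409-0.4704j

1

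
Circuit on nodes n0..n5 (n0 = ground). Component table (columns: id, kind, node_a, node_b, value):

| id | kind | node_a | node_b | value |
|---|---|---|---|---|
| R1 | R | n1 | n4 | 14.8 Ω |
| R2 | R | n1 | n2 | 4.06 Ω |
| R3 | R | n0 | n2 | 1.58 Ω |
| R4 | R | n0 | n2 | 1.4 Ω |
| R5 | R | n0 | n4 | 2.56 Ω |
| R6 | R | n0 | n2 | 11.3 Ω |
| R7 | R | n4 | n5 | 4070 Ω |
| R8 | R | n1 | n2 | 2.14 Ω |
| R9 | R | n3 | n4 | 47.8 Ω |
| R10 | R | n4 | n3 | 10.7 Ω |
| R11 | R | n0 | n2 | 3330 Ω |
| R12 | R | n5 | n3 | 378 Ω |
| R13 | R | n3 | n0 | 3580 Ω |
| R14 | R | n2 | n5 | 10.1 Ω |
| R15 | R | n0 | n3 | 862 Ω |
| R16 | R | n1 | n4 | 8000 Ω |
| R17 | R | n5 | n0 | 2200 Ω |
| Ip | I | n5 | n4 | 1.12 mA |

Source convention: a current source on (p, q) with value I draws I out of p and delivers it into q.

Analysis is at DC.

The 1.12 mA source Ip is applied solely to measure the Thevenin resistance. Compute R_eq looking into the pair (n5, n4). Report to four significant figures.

Element admittances at DC:
  Y(R1) = 0.06757 S between n1,n4
  Y(R2) = 0.2463 S between n1,n2
  Y(R3) = 0.6329 S between n0,n2
  Y(R4) = 0.7143 S between n0,n2
  Y(R5) = 0.3906 S between n0,n4
  Y(R6) = 0.08850 S between n0,n2
  Y(R7) = 0.0002457 S between n4,n5
  Y(R8) = 0.4673 S between n1,n2
  Y(R9) = 0.02092 S between n3,n4
  Y(R10) = 0.09346 S between n4,n3
  Y(R11) = 0.0003003 S between n0,n2
  Y(R12) = 0.002646 S between n5,n3
  Y(R13) = 0.0002793 S between n3,n0
  Y(R14) = 0.09901 S between n2,n5
  Y(R15) = 0.001160 S between n0,n3
  Y(R16) = 0.0001250 S between n1,n4
  Y(R17) = 0.0004545 S between n5,n0
  Ip: injects 0.00112 A into n4 (from n5)
Assemble and solve the 5×5 MNA system:
  V(n1)=-0.0003703  V(n2)=-0.0006234  V(n3)=0.001962  V(n4)=0.002298  V(n5)=-0.01149

R_eq = 12.31 Ω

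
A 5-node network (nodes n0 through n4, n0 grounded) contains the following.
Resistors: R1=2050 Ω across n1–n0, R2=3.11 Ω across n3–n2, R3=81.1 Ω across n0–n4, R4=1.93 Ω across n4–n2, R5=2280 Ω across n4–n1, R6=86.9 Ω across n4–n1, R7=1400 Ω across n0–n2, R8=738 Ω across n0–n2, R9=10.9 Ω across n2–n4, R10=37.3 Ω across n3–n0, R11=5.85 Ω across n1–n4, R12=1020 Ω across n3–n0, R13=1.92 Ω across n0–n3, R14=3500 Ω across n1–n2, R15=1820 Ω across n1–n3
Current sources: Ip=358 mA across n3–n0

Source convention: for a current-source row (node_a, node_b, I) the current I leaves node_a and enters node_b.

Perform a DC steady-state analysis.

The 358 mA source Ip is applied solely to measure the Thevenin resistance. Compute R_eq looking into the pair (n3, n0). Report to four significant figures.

R_eq = 1.777 Ω

Element admittances at DC:
  Y(R1) = 0.0004878 S between n1,n0
  Y(R2) = 0.3215 S between n3,n2
  Y(R3) = 0.01233 S between n0,n4
  Y(R4) = 0.5181 S between n4,n2
  Y(R5) = 0.0004386 S between n4,n1
  Y(R6) = 0.01151 S between n4,n1
  Y(R7) = 0.0007143 S between n0,n2
  Y(R8) = 0.001355 S between n0,n2
  Y(R9) = 0.09174 S between n2,n4
  Y(R10) = 0.02681 S between n3,n0
  Y(R11) = 0.1709 S between n1,n4
  Y(R12) = 0.0009804 S between n3,n0
  Y(R13) = 0.5208 S between n0,n3
  Y(R14) = 0.0002857 S between n1,n2
  Y(R15) = 0.0005495 S between n1,n3
  Ip: injects 0.358 A into n0 (from n3)
Assemble and solve the 4×4 MNA system:
  V(n1)=-0.5948  V(n2)=-0.6087  V(n3)=-0.6363  V(n4)=-0.5962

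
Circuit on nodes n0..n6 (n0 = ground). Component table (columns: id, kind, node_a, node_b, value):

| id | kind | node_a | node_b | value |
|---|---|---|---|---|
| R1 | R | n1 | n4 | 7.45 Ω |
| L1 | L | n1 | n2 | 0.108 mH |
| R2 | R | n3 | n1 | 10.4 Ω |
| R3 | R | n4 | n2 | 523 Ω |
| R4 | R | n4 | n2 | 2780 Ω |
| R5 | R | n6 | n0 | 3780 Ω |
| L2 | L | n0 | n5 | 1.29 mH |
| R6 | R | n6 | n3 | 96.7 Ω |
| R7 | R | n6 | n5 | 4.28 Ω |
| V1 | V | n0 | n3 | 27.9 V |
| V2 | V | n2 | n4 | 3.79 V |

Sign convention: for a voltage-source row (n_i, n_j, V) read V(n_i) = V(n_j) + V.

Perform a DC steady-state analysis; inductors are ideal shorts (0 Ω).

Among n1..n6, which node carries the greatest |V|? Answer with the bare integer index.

4

MNA unknowns: 6 node voltages V₁..V_6 plus 4 source currents (L1, L2, V1, V2)
R1: Y=0.1342 on G[1,4]
L1: row V1−V2=0, i_L1 at 1,2
R2: Y=0.09615 on G[3,1]
R3: Y=0.001912 on G[4,2]
R4: Y=0.0003597 on G[4,2]
R5: Y=0.0002646 on G[6,0]
L2: row V0−V5=0, i_L2 at 0,5
R6: Y=0.01034 on G[6,3]
R7: Y=0.2336 on G[6,5]
V1: row V0−V3=27.9, i_V1 at 0,3
V2: row V2−V4=3.79, i_V2 at 2,4
solve → V1=-27.90, V2=-27.90, V3=-27.90, V4=-31.69, V5=0.000, V6=-1.181
aux → i_L1=-0.5087, i_L2=0.2760, i_V1=-0.2763, i_V2=-0.5173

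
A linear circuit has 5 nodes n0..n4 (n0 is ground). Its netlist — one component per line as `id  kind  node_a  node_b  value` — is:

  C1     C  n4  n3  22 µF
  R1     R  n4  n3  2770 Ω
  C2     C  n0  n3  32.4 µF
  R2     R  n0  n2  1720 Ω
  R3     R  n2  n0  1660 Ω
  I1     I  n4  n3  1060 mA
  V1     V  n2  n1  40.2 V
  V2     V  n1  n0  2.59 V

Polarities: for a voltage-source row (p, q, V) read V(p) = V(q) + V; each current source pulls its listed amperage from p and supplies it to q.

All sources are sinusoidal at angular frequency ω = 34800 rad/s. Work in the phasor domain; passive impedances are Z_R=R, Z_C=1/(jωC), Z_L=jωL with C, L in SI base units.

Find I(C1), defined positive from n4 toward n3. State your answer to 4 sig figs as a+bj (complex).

-1.060-0.0004998j A

Element admittances at ω=34800 rad/s:
  Y(C1) = 0.000+0.7656j S between n4,n3
  Y(R1) = 0.0003610+0.000j S between n4,n3
  Y(C2) = 0.000+1.128j S between n0,n3
  Y(R2) = 0.0005814+0.000j S between n0,n2
  Y(R3) = 0.0006024+0.000j S between n2,n0
  I1: injects 1.06 A into n3 (from n4)
  V1: constraint V(n2)−V(n1) = 40.2
  V2: constraint V(n1)−V(n0) = 2.59
Assemble and solve the 6×6 MNA system:
  V(n1)=2.590+0.000j  V(n2)=42.79+0.000j  V(n3)=0.000+0.000j  V(n4)=-0.0006529+1.385j
  i(V1)=-0.05066+0.000j  i(V2)=-0.05066+0.000j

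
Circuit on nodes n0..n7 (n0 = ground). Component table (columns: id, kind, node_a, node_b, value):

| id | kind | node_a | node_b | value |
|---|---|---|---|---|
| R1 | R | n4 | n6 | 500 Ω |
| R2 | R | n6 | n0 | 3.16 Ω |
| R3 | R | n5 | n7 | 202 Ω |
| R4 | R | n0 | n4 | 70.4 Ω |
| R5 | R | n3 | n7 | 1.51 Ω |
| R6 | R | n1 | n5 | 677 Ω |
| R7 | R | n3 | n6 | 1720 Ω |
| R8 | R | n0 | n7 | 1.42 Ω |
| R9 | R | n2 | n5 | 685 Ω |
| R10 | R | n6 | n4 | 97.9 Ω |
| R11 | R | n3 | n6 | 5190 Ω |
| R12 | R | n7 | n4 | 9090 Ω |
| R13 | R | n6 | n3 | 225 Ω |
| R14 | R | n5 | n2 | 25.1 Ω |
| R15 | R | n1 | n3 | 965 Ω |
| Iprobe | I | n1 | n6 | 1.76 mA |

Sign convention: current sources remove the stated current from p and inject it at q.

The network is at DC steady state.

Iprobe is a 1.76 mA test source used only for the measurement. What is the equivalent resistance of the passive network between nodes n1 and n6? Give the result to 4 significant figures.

R_eq = 464.7 Ω

MNA unknowns: 7 node voltages V₁..V_7
R1: Y=0.002000 on G[4,6]
R2: Y=0.3165 on G[6,0]
R3: Y=0.004950 on G[5,7]
R4: Y=0.01420 on G[0,4]
R5: Y=0.6623 on G[3,7]
R6: Y=0.001477 on G[1,5]
R7: Y=0.0005814 on G[3,6]
R8: Y=0.7042 on G[0,7]
R9: Y=0.001460 on G[2,5]
R10: Y=0.01021 on G[6,4]
R11: Y=0.0001927 on G[3,6]
R12: Y=0.0001100 on G[7,4]
R13: Y=0.004444 on G[6,3]
R14: Y=0.03984 on G[5,2]
R15: Y=0.001036 on G[1,3]
Iprobe: z[1]−=0.00176, z[6]+=0.00176
solve → V1=-0.8126, V2=-0.1886, V3=-0.003628, V4=0.002432, V5=-0.1886, V6=0.005303, V7=-0.002432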